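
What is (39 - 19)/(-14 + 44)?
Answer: ⅔ ≈ 0.66667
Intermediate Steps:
(39 - 19)/(-14 + 44) = 20/30 = 20*(1/30) = ⅔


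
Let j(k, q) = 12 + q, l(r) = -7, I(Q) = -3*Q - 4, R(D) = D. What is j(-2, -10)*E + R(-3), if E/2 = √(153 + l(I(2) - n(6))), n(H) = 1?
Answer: -3 + 4*√146 ≈ 45.332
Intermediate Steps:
I(Q) = -4 - 3*Q
E = 2*√146 (E = 2*√(153 - 7) = 2*√146 ≈ 24.166)
j(-2, -10)*E + R(-3) = (12 - 10)*(2*√146) - 3 = 2*(2*√146) - 3 = 4*√146 - 3 = -3 + 4*√146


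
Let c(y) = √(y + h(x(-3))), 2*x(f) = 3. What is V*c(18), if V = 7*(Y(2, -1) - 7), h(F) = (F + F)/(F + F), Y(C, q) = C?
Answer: -35*√19 ≈ -152.56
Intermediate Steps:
x(f) = 3/2 (x(f) = (½)*3 = 3/2)
h(F) = 1 (h(F) = (2*F)/((2*F)) = (2*F)*(1/(2*F)) = 1)
V = -35 (V = 7*(2 - 7) = 7*(-5) = -35)
c(y) = √(1 + y) (c(y) = √(y + 1) = √(1 + y))
V*c(18) = -35*√(1 + 18) = -35*√19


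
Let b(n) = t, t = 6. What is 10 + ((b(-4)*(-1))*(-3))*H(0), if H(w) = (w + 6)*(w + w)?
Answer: 10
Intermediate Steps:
b(n) = 6
H(w) = 2*w*(6 + w) (H(w) = (6 + w)*(2*w) = 2*w*(6 + w))
10 + ((b(-4)*(-1))*(-3))*H(0) = 10 + ((6*(-1))*(-3))*(2*0*(6 + 0)) = 10 + (-6*(-3))*(2*0*6) = 10 + 18*0 = 10 + 0 = 10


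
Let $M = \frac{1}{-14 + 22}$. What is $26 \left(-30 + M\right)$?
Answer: $- \frac{3107}{4} \approx -776.75$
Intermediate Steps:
$M = \frac{1}{8} \approx 0.125$
$26 \left(-30 + M\right) = 26 \left(-30 + \frac{1}{8}\right) = 26 \left(- \frac{239}{8}\right) = - \frac{3107}{4}$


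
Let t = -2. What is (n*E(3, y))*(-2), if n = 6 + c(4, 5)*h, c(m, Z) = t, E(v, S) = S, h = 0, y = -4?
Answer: 48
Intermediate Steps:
c(m, Z) = -2
n = 6 (n = 6 - 2*0 = 6 + 0 = 6)
(n*E(3, y))*(-2) = (6*(-4))*(-2) = -24*(-2) = 48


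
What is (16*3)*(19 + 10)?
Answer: 1392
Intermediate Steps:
(16*3)*(19 + 10) = 48*29 = 1392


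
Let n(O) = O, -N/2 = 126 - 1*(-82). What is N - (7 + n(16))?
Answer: -439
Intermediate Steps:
N = -416 (N = -2*(126 - 1*(-82)) = -2*(126 + 82) = -2*208 = -416)
N - (7 + n(16)) = -416 - (7 + 16) = -416 - 1*23 = -416 - 23 = -439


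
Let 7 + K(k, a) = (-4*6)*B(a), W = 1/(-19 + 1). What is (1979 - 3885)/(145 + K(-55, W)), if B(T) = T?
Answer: -2859/209 ≈ -13.679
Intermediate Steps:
W = -1/18 (W = 1/(-18) = -1/18 ≈ -0.055556)
K(k, a) = -7 - 24*a (K(k, a) = -7 + (-4*6)*a = -7 - 24*a)
(1979 - 3885)/(145 + K(-55, W)) = (1979 - 3885)/(145 + (-7 - 24*(-1/18))) = -1906/(145 + (-7 + 4/3)) = -1906/(145 - 17/3) = -1906/418/3 = -1906*3/418 = -2859/209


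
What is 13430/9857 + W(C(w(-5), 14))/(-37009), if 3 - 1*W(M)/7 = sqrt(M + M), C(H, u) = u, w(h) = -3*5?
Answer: 70974839/52113959 + 2*sqrt(7)/5287 ≈ 1.3629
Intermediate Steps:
w(h) = -15
W(M) = 21 - 7*sqrt(2)*sqrt(M) (W(M) = 21 - 7*sqrt(M + M) = 21 - 7*sqrt(2)*sqrt(M))
13430/9857 + W(C(w(-5), 14))/(-37009) = 13430/9857 + (21 - 7*sqrt(2)*sqrt(14))/(-37009) = 13430*(1/9857) + (21 - 14*sqrt(7))*(-1/37009) = 13430/9857 + (-3/5287 + 2*sqrt(7)/5287) = 70974839/52113959 + 2*sqrt(7)/5287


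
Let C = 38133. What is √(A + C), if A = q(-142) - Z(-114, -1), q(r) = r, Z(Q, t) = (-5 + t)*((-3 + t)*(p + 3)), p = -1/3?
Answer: √37927 ≈ 194.75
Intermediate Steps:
p = -⅓ (p = -1*⅓ = -⅓ ≈ -0.33333)
Z(Q, t) = (-8 + 8*t/3)*(-5 + t) (Z(Q, t) = (-5 + t)*((-3 + t)*(-⅓ + 3)) = (-5 + t)*((-3 + t)*(8/3)) = (-5 + t)*(-8 + 8*t/3) = (-8 + 8*t/3)*(-5 + t))
A = -206 (A = -142 - (40 - 64/3*(-1) + (8/3)*(-1)²) = -142 - (40 + 64/3 + (8/3)*1) = -142 - (40 + 64/3 + 8/3) = -142 - 1*64 = -142 - 64 = -206)
√(A + C) = √(-206 + 38133) = √37927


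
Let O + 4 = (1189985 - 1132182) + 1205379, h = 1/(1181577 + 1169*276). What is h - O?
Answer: -1900098874337/1504221 ≈ -1.2632e+6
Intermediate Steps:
h = 1/1504221 (h = 1/(1181577 + 322644) = 1/1504221 ≈ 6.6480e-7)
O = 1263178 (O = -4 + ((1189985 - 1132182) + 1205379) = -4 + (57803 + 1205379) = -4 + 1263182 = 1263178)
h - O = 1/1504221 - 1*1263178 = 1/1504221 - 1263178 = -1900098874337/1504221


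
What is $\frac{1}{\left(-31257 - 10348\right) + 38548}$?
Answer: $- \frac{1}{3057} \approx -0.00032712$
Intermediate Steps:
$\frac{1}{\left(-31257 - 10348\right) + 38548} = \frac{1}{-41605 + 38548} = \frac{1}{-3057} = - \frac{1}{3057}$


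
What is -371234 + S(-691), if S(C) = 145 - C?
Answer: -370398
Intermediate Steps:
-371234 + S(-691) = -371234 + (145 - 1*(-691)) = -371234 + (145 + 691) = -371234 + 836 = -370398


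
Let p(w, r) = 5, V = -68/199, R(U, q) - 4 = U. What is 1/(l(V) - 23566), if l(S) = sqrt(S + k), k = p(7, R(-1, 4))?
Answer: -4689634/110515913917 - 3*sqrt(20497)/110515913917 ≈ -4.2438e-5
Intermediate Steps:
R(U, q) = 4 + U
V = -68/199 (V = -68*1/199 = -68/199 ≈ -0.34171)
k = 5
l(S) = sqrt(5 + S) (l(S) = sqrt(S + 5) = sqrt(5 + S))
1/(l(V) - 23566) = 1/(sqrt(5 - 68/199) - 23566) = 1/(sqrt(927/199) - 23566) = 1/(3*sqrt(20497)/199 - 23566) = 1/(-23566 + 3*sqrt(20497)/199)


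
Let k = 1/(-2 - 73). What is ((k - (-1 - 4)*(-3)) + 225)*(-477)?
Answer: -2504091/25 ≈ -1.0016e+5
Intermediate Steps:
k = -1/75 (k = 1/(-75) = -1/75 ≈ -0.013333)
((k - (-1 - 4)*(-3)) + 225)*(-477) = ((-1/75 - (-1 - 4)*(-3)) + 225)*(-477) = ((-1/75 - (-5)*(-3)) + 225)*(-477) = ((-1/75 - 1*15) + 225)*(-477) = ((-1/75 - 15) + 225)*(-477) = (-1126/75 + 225)*(-477) = (15749/75)*(-477) = -2504091/25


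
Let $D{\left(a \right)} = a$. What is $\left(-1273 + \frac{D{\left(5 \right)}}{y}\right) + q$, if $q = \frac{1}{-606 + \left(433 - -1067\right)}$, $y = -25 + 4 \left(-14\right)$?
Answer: $- \frac{30729137}{24138} \approx -1273.1$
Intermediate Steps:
$y = -81$ ($y = -25 - 56 = -81$)
$q = \frac{1}{894}$ ($q = \frac{1}{-606 + \left(433 + 1067\right)} = \frac{1}{-606 + 1500} = \frac{1}{894} \approx 0.0011186$)
$\left(-1273 + \frac{D{\left(5 \right)}}{y}\right) + q = \left(-1273 + \frac{5}{-81}\right) + \frac{1}{894} = \left(-1273 + 5 \left(- \frac{1}{81}\right)\right) + \frac{1}{894} = \left(-1273 - \frac{5}{81}\right) + \frac{1}{894} = - \frac{103118}{81} + \frac{1}{894} = - \frac{30729137}{24138}$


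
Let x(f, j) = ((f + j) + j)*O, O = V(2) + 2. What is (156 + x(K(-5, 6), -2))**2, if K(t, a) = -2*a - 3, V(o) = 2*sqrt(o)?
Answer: 16812 - 8968*sqrt(2) ≈ 4129.3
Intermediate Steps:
K(t, a) = -3 - 2*a
O = 2 + 2*sqrt(2) (O = 2*sqrt(2) + 2 = 2 + 2*sqrt(2) ≈ 4.8284)
x(f, j) = (2 + 2*sqrt(2))*(f + 2*j) (x(f, j) = ((f + j) + j)*(2 + 2*sqrt(2)) = (f + 2*j)*(2 + 2*sqrt(2)) = (2 + 2*sqrt(2))*(f + 2*j))
(156 + x(K(-5, 6), -2))**2 = (156 + 2*(1 + sqrt(2))*((-3 - 2*6) + 2*(-2)))**2 = (156 + 2*(1 + sqrt(2))*((-3 - 12) - 4))**2 = (156 + 2*(1 + sqrt(2))*(-15 - 4))**2 = (156 + 2*(1 + sqrt(2))*(-19))**2 = (156 + (-38 - 38*sqrt(2)))**2 = (118 - 38*sqrt(2))**2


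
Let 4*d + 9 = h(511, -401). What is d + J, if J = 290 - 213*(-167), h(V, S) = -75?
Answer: 35840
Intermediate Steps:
J = 35861 (J = 290 + 35571 = 35861)
d = -21 (d = -9/4 + (¼)*(-75) = -9/4 - 75/4 = -21)
d + J = -21 + 35861 = 35840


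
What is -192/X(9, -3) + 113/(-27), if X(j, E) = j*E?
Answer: 79/27 ≈ 2.9259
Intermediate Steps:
X(j, E) = E*j
-192/X(9, -3) + 113/(-27) = -192/((-3*9)) + 113/(-27) = -192/(-27) + 113*(-1/27) = -192*(-1/27) - 113/27 = 64/9 - 113/27 = 79/27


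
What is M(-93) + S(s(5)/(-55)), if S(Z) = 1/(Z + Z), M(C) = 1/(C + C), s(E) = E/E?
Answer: -2558/93 ≈ -27.505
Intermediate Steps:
s(E) = 1
M(C) = 1/(2*C)
S(Z) = 1/(2*Z)
M(-93) + S(s(5)/(-55)) = (1/2)/(-93) + 1/(2*((1/(-55)))) = (1/2)*(-1/93) + 1/(2*((1*(-1/55)))) = -1/186 + 1/(2*(-1/55)) = -1/186 + (1/2)*(-55) = -1/186 - 55/2 = -2558/93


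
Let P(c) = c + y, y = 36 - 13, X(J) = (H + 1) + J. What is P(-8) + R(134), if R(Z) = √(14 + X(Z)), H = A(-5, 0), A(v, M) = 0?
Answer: 15 + √149 ≈ 27.207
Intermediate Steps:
H = 0
X(J) = 1 + J (X(J) = (0 + 1) + J = 1 + J)
y = 23
R(Z) = √(15 + Z) (R(Z) = √(14 + (1 + Z)) = √(15 + Z))
P(c) = 23 + c (P(c) = c + 23 = 23 + c)
P(-8) + R(134) = (23 - 8) + √(15 + 134) = 15 + √149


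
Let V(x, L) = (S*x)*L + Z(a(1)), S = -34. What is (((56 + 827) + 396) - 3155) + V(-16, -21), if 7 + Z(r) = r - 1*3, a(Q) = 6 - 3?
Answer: -13307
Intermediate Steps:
a(Q) = 3
Z(r) = -10 + r (Z(r) = -7 + (r - 1*3) = -7 + (r - 3) = -7 + (-3 + r) = -10 + r)
V(x, L) = -7 - 34*L*x (V(x, L) = (-34*x)*L + (-10 + 3) = -34*L*x - 7 = -7 - 34*L*x)
(((56 + 827) + 396) - 3155) + V(-16, -21) = (((56 + 827) + 396) - 3155) + (-7 - 34*(-21)*(-16)) = ((883 + 396) - 3155) + (-7 - 11424) = (1279 - 3155) - 11431 = -1876 - 11431 = -13307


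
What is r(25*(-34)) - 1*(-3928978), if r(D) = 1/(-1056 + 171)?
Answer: 3477145529/885 ≈ 3.9290e+6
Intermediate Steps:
r(D) = -1/885 (r(D) = 1/(-885) = -1/885)
r(25*(-34)) - 1*(-3928978) = -1/885 - 1*(-3928978) = -1/885 + 3928978 = 3477145529/885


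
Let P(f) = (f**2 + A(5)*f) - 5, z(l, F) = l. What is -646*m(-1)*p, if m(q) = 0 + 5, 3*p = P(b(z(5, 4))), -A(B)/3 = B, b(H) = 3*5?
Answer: 16150/3 ≈ 5383.3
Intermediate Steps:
b(H) = 15
A(B) = -3*B
P(f) = -5 + f**2 - 15*f (P(f) = (f**2 + (-3*5)*f) - 5 = (f**2 - 15*f) - 5 = -5 + f**2 - 15*f)
p = -5/3 (p = (-5 + 15**2 - 15*15)/3 = (-5 + 225 - 225)/3 = (1/3)*(-5) = -5/3 ≈ -1.6667)
m(q) = 5
-646*m(-1)*p = -3230*(-5)/3 = -646*(-25/3) = 16150/3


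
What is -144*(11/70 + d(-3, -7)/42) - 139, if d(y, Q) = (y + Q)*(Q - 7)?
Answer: -22457/35 ≈ -641.63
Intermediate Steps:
d(y, Q) = (-7 + Q)*(Q + y) (d(y, Q) = (Q + y)*(-7 + Q) = (-7 + Q)*(Q + y))
-144*(11/70 + d(-3, -7)/42) - 139 = -144*(11/70 + ((-7)² - 7*(-7) - 7*(-3) - 7*(-3))/42) - 139 = -144*(11*(1/70) + (49 + 49 + 21 + 21)*(1/42)) - 139 = -144*(11/70 + 140*(1/42)) - 139 = -144*(11/70 + 10/3) - 139 = -144*733/210 - 139 = -17592/35 - 139 = -22457/35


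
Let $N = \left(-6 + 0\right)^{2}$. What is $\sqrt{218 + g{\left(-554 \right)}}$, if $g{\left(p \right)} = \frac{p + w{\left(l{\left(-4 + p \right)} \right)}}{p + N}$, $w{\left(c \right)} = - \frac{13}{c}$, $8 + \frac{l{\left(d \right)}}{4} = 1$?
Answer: $\frac{\sqrt{235125454}}{1036} \approx 14.801$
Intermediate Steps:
$l{\left(d \right)} = -28$ ($l{\left(d \right)} = -32 + 4 \cdot 1 = -32 + 4 = -28$)
$N = 36$ ($N = \left(-6\right)^{2} = 36$)
$g{\left(p \right)} = \frac{\frac{13}{28} + p}{36 + p}$ ($g{\left(p \right)} = \frac{p - \frac{13}{-28}}{p + 36} = \frac{p - - \frac{13}{28}}{36 + p} = \frac{p + \frac{13}{28}}{36 + p} = \frac{\frac{13}{28} + p}{36 + p}$)
$\sqrt{218 + g{\left(-554 \right)}} = \sqrt{218 + \frac{\frac{13}{28} - 554}{36 - 554}} = \sqrt{218 + \frac{1}{-518} \left(- \frac{15499}{28}\right)} = \sqrt{218 - - \frac{15499}{14504}} = \sqrt{218 + \frac{15499}{14504}} = \sqrt{\frac{3177371}{14504}} = \frac{\sqrt{235125454}}{1036}$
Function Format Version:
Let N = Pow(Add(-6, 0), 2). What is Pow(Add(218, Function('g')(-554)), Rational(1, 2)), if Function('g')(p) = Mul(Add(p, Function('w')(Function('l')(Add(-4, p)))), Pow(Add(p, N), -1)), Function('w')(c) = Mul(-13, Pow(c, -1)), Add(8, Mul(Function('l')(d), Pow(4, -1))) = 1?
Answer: Mul(Rational(1, 1036), Pow(235125454, Rational(1, 2))) ≈ 14.801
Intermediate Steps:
Function('l')(d) = -28 (Function('l')(d) = Add(-32, Mul(4, 1)) = Add(-32, 4) = -28)
N = 36 (N = Pow(-6, 2) = 36)
Function('g')(p) = Mul(Pow(Add(36, p), -1), Add(Rational(13, 28), p)) (Function('g')(p) = Mul(Add(p, Mul(-13, Pow(-28, -1))), Pow(Add(p, 36), -1)) = Mul(Add(p, Mul(-13, Rational(-1, 28))), Pow(Add(36, p), -1)) = Mul(Add(p, Rational(13, 28)), Pow(Add(36, p), -1)) = Mul(Add(Rational(13, 28), p), Pow(Add(36, p), -1)) = Mul(Pow(Add(36, p), -1), Add(Rational(13, 28), p)))
Pow(Add(218, Function('g')(-554)), Rational(1, 2)) = Pow(Add(218, Mul(Pow(Add(36, -554), -1), Add(Rational(13, 28), -554))), Rational(1, 2)) = Pow(Add(218, Mul(Pow(-518, -1), Rational(-15499, 28))), Rational(1, 2)) = Pow(Add(218, Mul(Rational(-1, 518), Rational(-15499, 28))), Rational(1, 2)) = Pow(Add(218, Rational(15499, 14504)), Rational(1, 2)) = Pow(Rational(3177371, 14504), Rational(1, 2)) = Mul(Rational(1, 1036), Pow(235125454, Rational(1, 2)))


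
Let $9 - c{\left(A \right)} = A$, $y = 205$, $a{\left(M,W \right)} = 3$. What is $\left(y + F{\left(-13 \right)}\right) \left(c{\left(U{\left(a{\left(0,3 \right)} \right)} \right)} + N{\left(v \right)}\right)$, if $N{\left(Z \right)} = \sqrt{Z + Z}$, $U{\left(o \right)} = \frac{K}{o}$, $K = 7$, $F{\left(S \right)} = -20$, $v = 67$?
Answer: $\frac{3700}{3} + 185 \sqrt{134} \approx 3374.9$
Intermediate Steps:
$U{\left(o \right)} = \frac{7}{o}$
$N{\left(Z \right)} = \sqrt{2} \sqrt{Z}$ ($N{\left(Z \right)} = \sqrt{2 Z} = \sqrt{2} \sqrt{Z}$)
$c{\left(A \right)} = 9 - A$
$\left(y + F{\left(-13 \right)}\right) \left(c{\left(U{\left(a{\left(0,3 \right)} \right)} \right)} + N{\left(v \right)}\right) = \left(205 - 20\right) \left(\left(9 - \frac{7}{3}\right) + \sqrt{2} \sqrt{67}\right) = 185 \left(\left(9 - 7 \cdot \frac{1}{3}\right) + \sqrt{134}\right) = 185 \left(\left(9 - \frac{7}{3}\right) + \sqrt{134}\right) = 185 \left(\frac{20}{3} + \sqrt{134}\right) = \frac{3700}{3} + 185 \sqrt{134}$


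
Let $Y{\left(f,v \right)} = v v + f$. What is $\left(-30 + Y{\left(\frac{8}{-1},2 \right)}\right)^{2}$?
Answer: $1156$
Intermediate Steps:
$Y{\left(f,v \right)} = f + v^{2}$ ($Y{\left(f,v \right)} = v^{2} + f = f + v^{2}$)
$\left(-30 + Y{\left(\frac{8}{-1},2 \right)}\right)^{2} = \left(-30 + \left(\frac{8}{-1} + 2^{2}\right)\right)^{2} = \left(-30 + \left(8 \left(-1\right) + 4\right)\right)^{2} = \left(-30 + \left(-8 + 4\right)\right)^{2} = \left(-30 - 4\right)^{2} = \left(-34\right)^{2} = 1156$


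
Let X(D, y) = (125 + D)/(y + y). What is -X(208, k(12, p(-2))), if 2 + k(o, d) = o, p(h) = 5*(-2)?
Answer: -333/20 ≈ -16.650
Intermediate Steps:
p(h) = -10
k(o, d) = -2 + o
X(D, y) = (125 + D)/(2*y) (X(D, y) = (125 + D)/((2*y)) = (125 + D)*(1/(2*y)) = (125 + D)/(2*y))
-X(208, k(12, p(-2))) = -(125 + 208)/(2*(-2 + 12)) = -333/(2*10) = -1*333/20 = -333/20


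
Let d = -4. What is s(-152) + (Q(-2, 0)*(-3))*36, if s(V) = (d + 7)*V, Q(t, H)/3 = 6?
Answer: -2400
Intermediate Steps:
Q(t, H) = 18 (Q(t, H) = 3*6 = 18)
s(V) = 3*V (s(V) = (-4 + 7)*V = 3*V)
s(-152) + (Q(-2, 0)*(-3))*36 = 3*(-152) + (18*(-3))*36 = -456 - 54*36 = -456 - 1944 = -2400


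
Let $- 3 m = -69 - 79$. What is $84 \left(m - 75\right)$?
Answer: $-2156$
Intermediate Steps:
$m = \frac{148}{3}$ ($m = - \frac{-69 - 79}{3} = \left(- \frac{1}{3}\right) \left(-148\right) = \frac{148}{3} \approx 49.333$)
$84 \left(m - 75\right) = 84 \left(\frac{148}{3} - 75\right) = 84 \left(- \frac{77}{3}\right) = -2156$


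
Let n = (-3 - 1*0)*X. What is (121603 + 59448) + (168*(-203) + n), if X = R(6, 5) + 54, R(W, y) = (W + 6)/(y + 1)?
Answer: 146779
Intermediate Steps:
R(W, y) = (6 + W)/(1 + y)
X = 56 (X = (6 + 6)/(1 + 5) + 54 = 12/6 + 54 = (⅙)*12 + 54 = 2 + 54 = 56)
n = -168 (n = (-3 - 1*0)*56 = (-3 + 0)*56 = -3*56 = -168)
(121603 + 59448) + (168*(-203) + n) = (121603 + 59448) + (168*(-203) - 168) = 181051 + (-34104 - 168) = 181051 - 34272 = 146779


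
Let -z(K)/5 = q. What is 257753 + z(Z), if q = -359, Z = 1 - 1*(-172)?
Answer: 259548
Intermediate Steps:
Z = 173 (Z = 1 + 172 = 173)
z(K) = 1795 (z(K) = -5*(-359) = 1795)
257753 + z(Z) = 257753 + 1795 = 259548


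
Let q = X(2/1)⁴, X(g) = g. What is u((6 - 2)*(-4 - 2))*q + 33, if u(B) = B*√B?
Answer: 33 - 768*I*√6 ≈ 33.0 - 1881.2*I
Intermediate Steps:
u(B) = B^(3/2)
q = 16 (q = (2/1)⁴ = (2*1)⁴ = 2⁴ = 16)
u((6 - 2)*(-4 - 2))*q + 33 = ((6 - 2)*(-4 - 2))^(3/2)*16 + 33 = (4*(-6))^(3/2)*16 + 33 = (-24)^(3/2)*16 + 33 = -48*I*√6*16 + 33 = -768*I*√6 + 33 = 33 - 768*I*√6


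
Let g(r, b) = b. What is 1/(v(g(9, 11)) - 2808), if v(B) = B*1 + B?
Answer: -1/2786 ≈ -0.00035894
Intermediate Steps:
v(B) = 2*B (v(B) = B + B = 2*B)
1/(v(g(9, 11)) - 2808) = 1/(2*11 - 2808) = 1/(22 - 2808) = 1/(-2786) = -1/2786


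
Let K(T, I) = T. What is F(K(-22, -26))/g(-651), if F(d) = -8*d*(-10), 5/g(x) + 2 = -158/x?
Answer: 402688/651 ≈ 618.57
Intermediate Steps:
g(x) = 5/(-2 - 158/x)
F(d) = 80*d
F(K(-22, -26))/g(-651) = (80*(-22))/((-5*(-651)/(158 + 2*(-651)))) = -1760/((-5*(-651)/(158 - 1302))) = -1760/((-5*(-651)/(-1144))) = -1760/((-5*(-651)*(-1/1144))) = -1760/(-3255/1144) = -1760*(-1144/3255) = 402688/651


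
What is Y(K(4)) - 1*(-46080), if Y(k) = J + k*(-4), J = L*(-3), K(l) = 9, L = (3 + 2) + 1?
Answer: 46026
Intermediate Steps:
L = 6 (L = 5 + 1 = 6)
J = -18 (J = 6*(-3) = -18)
Y(k) = -18 - 4*k (Y(k) = -18 + k*(-4) = -18 - 4*k)
Y(K(4)) - 1*(-46080) = (-18 - 4*9) - 1*(-46080) = (-18 - 36) + 46080 = -54 + 46080 = 46026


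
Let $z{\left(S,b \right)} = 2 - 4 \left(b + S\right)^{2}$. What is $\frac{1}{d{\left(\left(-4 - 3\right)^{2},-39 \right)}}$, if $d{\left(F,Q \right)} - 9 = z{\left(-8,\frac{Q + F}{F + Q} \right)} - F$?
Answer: $- \frac{1}{234} \approx -0.0042735$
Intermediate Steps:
$z{\left(S,b \right)} = 2 - 4 \left(S + b\right)^{2}$
$d{\left(F,Q \right)} = -185 - F$ ($d{\left(F,Q \right)} = 9 - \left(-2 + F + 4 \left(-8 + \frac{Q + F}{F + Q}\right)^{2}\right) = 9 - \left(-2 + F + 4 \left(-8 + \frac{F + Q}{F + Q}\right)^{2}\right) = 9 - \left(-2 + F + 4 \left(-8 + 1\right)^{2}\right) = 9 - \left(-2 + 196 + F\right) = 9 - \left(194 + F\right) = -185 - F$)
$\frac{1}{d{\left(\left(-4 - 3\right)^{2},-39 \right)}} = \frac{1}{-185 - \left(-4 - 3\right)^{2}} = \frac{1}{-185 - \left(-7\right)^{2}} = \frac{1}{-185 - 49} = \frac{1}{-234} = - \frac{1}{234}$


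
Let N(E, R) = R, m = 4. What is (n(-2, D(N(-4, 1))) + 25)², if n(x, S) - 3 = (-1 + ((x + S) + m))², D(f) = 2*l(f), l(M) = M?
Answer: 1369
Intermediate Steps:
D(f) = 2*f
n(x, S) = 3 + (3 + S + x)² (n(x, S) = 3 + (-1 + ((x + S) + 4))² = 3 + (-1 + ((S + x) + 4))² = 3 + (-1 + (4 + S + x))² = 3 + (3 + S + x)²)
(n(-2, D(N(-4, 1))) + 25)² = ((3 + (3 + 2*1 - 2)²) + 25)² = ((3 + (3 + 2 - 2)²) + 25)² = ((3 + 3²) + 25)² = ((3 + 9) + 25)² = (12 + 25)² = 37² = 1369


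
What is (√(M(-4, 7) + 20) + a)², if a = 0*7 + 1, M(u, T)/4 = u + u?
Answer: -11 + 4*I*√3 ≈ -11.0 + 6.9282*I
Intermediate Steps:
M(u, T) = 8*u (M(u, T) = 4*(u + u) = 4*(2*u) = 8*u)
a = 1 (a = 0 + 1 = 1)
(√(M(-4, 7) + 20) + a)² = (√(8*(-4) + 20) + 1)² = (√(-32 + 20) + 1)² = (√(-12) + 1)² = (2*I*√3 + 1)² = (1 + 2*I*√3)²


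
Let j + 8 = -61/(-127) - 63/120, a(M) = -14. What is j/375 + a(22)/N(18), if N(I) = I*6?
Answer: -2590303/17145000 ≈ -0.15108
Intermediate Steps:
N(I) = 6*I
j = -40867/5080 (j = -8 + (-61/(-127) - 63/120) = -8 + (-61*(-1/127) - 63*1/120) = -8 + (61/127 - 21/40) = -8 - 227/5080 = -40867/5080 ≈ -8.0447)
j/375 + a(22)/N(18) = -40867/5080/375 - 14/(6*18) = -40867/5080*1/375 - 14/108 = -40867/1905000 - 14*1/108 = -40867/1905000 - 7/54 = -2590303/17145000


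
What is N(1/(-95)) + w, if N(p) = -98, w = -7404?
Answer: -7502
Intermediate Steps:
N(1/(-95)) + w = -98 - 7404 = -7502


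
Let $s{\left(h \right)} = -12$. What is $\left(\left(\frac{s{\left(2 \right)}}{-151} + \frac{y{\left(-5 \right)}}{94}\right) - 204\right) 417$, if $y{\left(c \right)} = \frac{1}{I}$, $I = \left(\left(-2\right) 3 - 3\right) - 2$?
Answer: $- \frac{13276895943}{156134} \approx -85035.0$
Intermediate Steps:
$I = -11$ ($I = \left(-6 - 3\right) - 2 = -9 - 2 = -11$)
$y{\left(c \right)} = - \frac{1}{11}$ ($y{\left(c \right)} = \frac{1}{-11} = - \frac{1}{11}$)
$\left(\left(\frac{s{\left(2 \right)}}{-151} + \frac{y{\left(-5 \right)}}{94}\right) - 204\right) 417 = \left(\left(- \frac{12}{-151} - \frac{1}{11 \cdot 94}\right) - 204\right) 417 = \left(\left(\left(-12\right) \left(- \frac{1}{151}\right) - \frac{1}{1034}\right) - 204\right) 417 = \left(\left(\frac{12}{151} - \frac{1}{1034}\right) - 204\right) 417 = \left(\frac{12257}{156134} - 204\right) 417 = \left(- \frac{31839079}{156134}\right) 417 = - \frac{13276895943}{156134}$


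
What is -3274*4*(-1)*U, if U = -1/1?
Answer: -13096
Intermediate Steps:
U = -1 (U = -1*1 = -1)
-3274*4*(-1)*U = -3274*4*(-1)*(-1) = -(-13096)*(-1) = -3274*4 = -13096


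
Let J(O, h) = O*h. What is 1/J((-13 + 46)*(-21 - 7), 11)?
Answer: -1/10164 ≈ -9.8386e-5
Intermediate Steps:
1/J((-13 + 46)*(-21 - 7), 11) = 1/(((-13 + 46)*(-21 - 7))*11) = 1/((33*(-28))*11) = 1/(-924*11) = 1/(-10164) = -1/10164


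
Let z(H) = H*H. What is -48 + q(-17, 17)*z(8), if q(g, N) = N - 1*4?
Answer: 784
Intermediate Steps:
z(H) = H**2
q(g, N) = -4 + N (q(g, N) = N - 4 = -4 + N)
-48 + q(-17, 17)*z(8) = -48 + (-4 + 17)*8**2 = -48 + 13*64 = -48 + 832 = 784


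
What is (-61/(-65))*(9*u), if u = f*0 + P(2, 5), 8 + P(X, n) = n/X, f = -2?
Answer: -6039/130 ≈ -46.454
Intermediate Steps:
P(X, n) = -8 + n/X
u = -11/2 (u = -2*0 + (-8 + 5/2) = 0 + (-8 + 5*(½)) = 0 + (-8 + 5/2) = 0 - 11/2 = -11/2 ≈ -5.5000)
(-61/(-65))*(9*u) = (-61/(-65))*(9*(-11/2)) = -61*(-1/65)*(-99/2) = (61/65)*(-99/2) = -6039/130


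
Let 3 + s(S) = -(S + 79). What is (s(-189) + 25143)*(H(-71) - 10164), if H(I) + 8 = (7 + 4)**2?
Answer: -253787750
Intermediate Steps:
H(I) = 113 (H(I) = -8 + (7 + 4)**2 = -8 + 11**2 = -8 + 121 = 113)
s(S) = -82 - S (s(S) = -3 - (S + 79) = -3 - (79 + S) = -3 + (-79 - S) = -82 - S)
(s(-189) + 25143)*(H(-71) - 10164) = ((-82 - 1*(-189)) + 25143)*(113 - 10164) = ((-82 + 189) + 25143)*(-10051) = (107 + 25143)*(-10051) = 25250*(-10051) = -253787750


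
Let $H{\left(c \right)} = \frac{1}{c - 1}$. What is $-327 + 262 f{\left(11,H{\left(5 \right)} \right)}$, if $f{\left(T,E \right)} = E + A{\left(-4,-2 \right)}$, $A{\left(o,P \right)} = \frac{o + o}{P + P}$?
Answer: $\frac{525}{2} \approx 262.5$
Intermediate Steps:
$A{\left(o,P \right)} = \frac{o}{P}$ ($A{\left(o,P \right)} = \frac{2 o}{2 P} = 2 o \frac{1}{2 P} = \frac{o}{P}$)
$H{\left(c \right)} = \frac{1}{-1 + c}$
$f{\left(T,E \right)} = 2 + E$ ($f{\left(T,E \right)} = E - \frac{4}{-2} = E - -2 = E + 2 = 2 + E$)
$-327 + 262 f{\left(11,H{\left(5 \right)} \right)} = -327 + 262 \left(2 + \frac{1}{-1 + 5}\right) = -327 + 262 \left(2 + \frac{1}{4}\right) = -327 + 262 \cdot \frac{9}{4} = -327 + \frac{1179}{2} = \frac{525}{2}$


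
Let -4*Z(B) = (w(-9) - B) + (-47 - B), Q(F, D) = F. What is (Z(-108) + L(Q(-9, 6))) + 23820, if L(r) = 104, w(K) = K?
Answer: 23884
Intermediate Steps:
Z(B) = 14 + B/2 (Z(B) = -((-9 - B) + (-47 - B))/4 = -(-56 - 2*B)/4 = 14 + B/2)
(Z(-108) + L(Q(-9, 6))) + 23820 = ((14 + (½)*(-108)) + 104) + 23820 = ((14 - 54) + 104) + 23820 = (-40 + 104) + 23820 = 64 + 23820 = 23884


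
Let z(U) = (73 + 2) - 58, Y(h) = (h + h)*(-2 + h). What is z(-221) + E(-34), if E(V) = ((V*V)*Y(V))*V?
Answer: -96216175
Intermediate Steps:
Y(h) = 2*h*(-2 + h) (Y(h) = (2*h)*(-2 + h) = 2*h*(-2 + h))
E(V) = 2*V**4*(-2 + V) (E(V) = ((V*V)*(2*V*(-2 + V)))*V = (V**2*(2*V*(-2 + V)))*V = (2*V**3*(-2 + V))*V = 2*V**4*(-2 + V))
z(U) = 17 (z(U) = 75 - 58 = 17)
z(-221) + E(-34) = 17 + 2*(-34)**4*(-2 - 34) = 17 + 2*1336336*(-36) = 17 - 96216192 = -96216175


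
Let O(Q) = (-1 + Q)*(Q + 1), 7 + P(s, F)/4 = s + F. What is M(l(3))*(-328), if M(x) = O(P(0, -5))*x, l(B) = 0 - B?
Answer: 2266152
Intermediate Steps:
P(s, F) = -28 + 4*F + 4*s (P(s, F) = -28 + 4*(s + F) = -28 + 4*(F + s) = -28 + (4*F + 4*s) = -28 + 4*F + 4*s)
O(Q) = (1 + Q)*(-1 + Q) (O(Q) = (-1 + Q)*(1 + Q) = (1 + Q)*(-1 + Q))
l(B) = -B
M(x) = 2303*x (M(x) = (-1 + (-28 + 4*(-5) + 4*0)**2)*x = (-1 + (-28 - 20 + 0)**2)*x = (-1 + (-48)**2)*x = (-1 + 2304)*x = 2303*x)
M(l(3))*(-328) = (2303*(-1*3))*(-328) = (2303*(-3))*(-328) = -6909*(-328) = 2266152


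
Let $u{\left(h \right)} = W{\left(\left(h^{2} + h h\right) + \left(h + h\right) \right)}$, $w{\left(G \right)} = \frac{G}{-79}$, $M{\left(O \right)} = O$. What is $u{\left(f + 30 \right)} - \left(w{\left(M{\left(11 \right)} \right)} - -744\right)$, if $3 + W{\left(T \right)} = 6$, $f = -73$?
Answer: $- \frac{58528}{79} \approx -740.86$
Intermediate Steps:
$w{\left(G \right)} = - \frac{G}{79}$ ($w{\left(G \right)} = G \left(- \frac{1}{79}\right) = - \frac{G}{79}$)
$W{\left(T \right)} = 3$ ($W{\left(T \right)} = -3 + 6 = 3$)
$u{\left(h \right)} = 3$
$u{\left(f + 30 \right)} - \left(w{\left(M{\left(11 \right)} \right)} - -744\right) = 3 - \left(\left(- \frac{1}{79}\right) 11 - -744\right) = 3 - \left(- \frac{11}{79} + 744\right) = 3 - \frac{58765}{79} = - \frac{58528}{79}$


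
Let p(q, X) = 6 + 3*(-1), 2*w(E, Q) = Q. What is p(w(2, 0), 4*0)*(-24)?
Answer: -72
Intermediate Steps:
w(E, Q) = Q/2
p(q, X) = 3 (p(q, X) = 6 - 3 = 3)
p(w(2, 0), 4*0)*(-24) = 3*(-24) = -72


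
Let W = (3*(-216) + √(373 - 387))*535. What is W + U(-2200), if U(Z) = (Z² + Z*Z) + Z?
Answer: 9331120 + 535*I*√14 ≈ 9.3311e+6 + 2001.8*I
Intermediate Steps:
U(Z) = Z + 2*Z² (U(Z) = (Z² + Z²) + Z = 2*Z² + Z = Z + 2*Z²)
W = -346680 + 535*I*√14 (W = (-648 + √(-14))*535 = (-648 + I*√14)*535 = -346680 + 535*I*√14 ≈ -3.4668e+5 + 2001.8*I)
W + U(-2200) = (-346680 + 535*I*√14) - 2200*(1 + 2*(-2200)) = (-346680 + 535*I*√14) - 2200*(1 - 4400) = (-346680 + 535*I*√14) - 2200*(-4399) = (-346680 + 535*I*√14) + 9677800 = 9331120 + 535*I*√14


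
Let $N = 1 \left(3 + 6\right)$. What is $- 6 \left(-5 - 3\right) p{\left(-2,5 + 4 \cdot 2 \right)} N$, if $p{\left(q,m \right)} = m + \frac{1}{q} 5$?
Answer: $4536$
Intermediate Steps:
$N = 9$ ($N = 1 \cdot 9 = 9$)
$p{\left(q,m \right)} = m + \frac{5}{q}$
$- 6 \left(-5 - 3\right) p{\left(-2,5 + 4 \cdot 2 \right)} N = - 6 \left(-5 - 3\right) \left(\left(5 + 4 \cdot 2\right) + \frac{5}{-2}\right) 9 = - 6 - 8 \left(\left(5 + 8\right) + 5 \left(- \frac{1}{2}\right)\right) 9 = - 6 - 8 \left(13 - \frac{5}{2}\right) 9 = - 6 \left(-8\right) \frac{21}{2} \cdot 9 = - 6 \left(\left(-84\right) 9\right) = \left(-6\right) \left(-756\right) = 4536$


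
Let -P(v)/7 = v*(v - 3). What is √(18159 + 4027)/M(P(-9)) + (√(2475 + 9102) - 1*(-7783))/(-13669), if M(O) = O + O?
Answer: -7783/13669 - √22186/1512 - √11577/13669 ≈ -0.67577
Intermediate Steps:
P(v) = -7*v*(-3 + v) (P(v) = -7*v*(v - 3) = -7*v*(-3 + v))
M(O) = 2*O
√(18159 + 4027)/M(P(-9)) + (√(2475 + 9102) - 1*(-7783))/(-13669) = √(18159 + 4027)/((2*(7*(-9)*(3 - 1*(-9))))) + (√(2475 + 9102) - 1*(-7783))/(-13669) = √22186/((2*(7*(-9)*(3 + 9)))) + (√11577 + 7783)*(-1/13669) = √22186/((2*(7*(-9)*12))) + (7783 + √11577)*(-1/13669) = √22186/((2*(-756))) + (-7783/13669 - √11577/13669) = √22186/(-1512) + (-7783/13669 - √11577/13669) = √22186*(-1/1512) + (-7783/13669 - √11577/13669) = -√22186/1512 + (-7783/13669 - √11577/13669) = -7783/13669 - √22186/1512 - √11577/13669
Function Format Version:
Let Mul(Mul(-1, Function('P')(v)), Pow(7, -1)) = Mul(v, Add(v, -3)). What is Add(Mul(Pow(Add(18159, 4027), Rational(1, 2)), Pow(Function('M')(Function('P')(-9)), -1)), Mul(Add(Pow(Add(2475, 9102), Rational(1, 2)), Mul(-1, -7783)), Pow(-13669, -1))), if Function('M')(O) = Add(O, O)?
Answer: Add(Rational(-7783, 13669), Mul(Rational(-1, 1512), Pow(22186, Rational(1, 2))), Mul(Rational(-1, 13669), Pow(11577, Rational(1, 2)))) ≈ -0.67577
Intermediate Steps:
Function('P')(v) = Mul(-7, v, Add(-3, v)) (Function('P')(v) = Mul(-7, Mul(v, Add(v, -3))) = Mul(-7, Mul(v, Add(-3, v))) = Mul(-7, v, Add(-3, v)))
Function('M')(O) = Mul(2, O)
Add(Mul(Pow(Add(18159, 4027), Rational(1, 2)), Pow(Function('M')(Function('P')(-9)), -1)), Mul(Add(Pow(Add(2475, 9102), Rational(1, 2)), Mul(-1, -7783)), Pow(-13669, -1))) = Add(Mul(Pow(Add(18159, 4027), Rational(1, 2)), Pow(Mul(2, Mul(7, -9, Add(3, Mul(-1, -9)))), -1)), Mul(Add(Pow(Add(2475, 9102), Rational(1, 2)), Mul(-1, -7783)), Pow(-13669, -1))) = Add(Mul(Pow(22186, Rational(1, 2)), Pow(Mul(2, Mul(7, -9, Add(3, 9))), -1)), Mul(Add(Pow(11577, Rational(1, 2)), 7783), Rational(-1, 13669))) = Add(Mul(Pow(22186, Rational(1, 2)), Pow(Mul(2, Mul(7, -9, 12)), -1)), Mul(Add(7783, Pow(11577, Rational(1, 2))), Rational(-1, 13669))) = Add(Mul(Pow(22186, Rational(1, 2)), Pow(Mul(2, -756), -1)), Add(Rational(-7783, 13669), Mul(Rational(-1, 13669), Pow(11577, Rational(1, 2))))) = Add(Mul(Pow(22186, Rational(1, 2)), Pow(-1512, -1)), Add(Rational(-7783, 13669), Mul(Rational(-1, 13669), Pow(11577, Rational(1, 2))))) = Add(Mul(Pow(22186, Rational(1, 2)), Rational(-1, 1512)), Add(Rational(-7783, 13669), Mul(Rational(-1, 13669), Pow(11577, Rational(1, 2))))) = Add(Mul(Rational(-1, 1512), Pow(22186, Rational(1, 2))), Add(Rational(-7783, 13669), Mul(Rational(-1, 13669), Pow(11577, Rational(1, 2))))) = Add(Rational(-7783, 13669), Mul(Rational(-1, 1512), Pow(22186, Rational(1, 2))), Mul(Rational(-1, 13669), Pow(11577, Rational(1, 2))))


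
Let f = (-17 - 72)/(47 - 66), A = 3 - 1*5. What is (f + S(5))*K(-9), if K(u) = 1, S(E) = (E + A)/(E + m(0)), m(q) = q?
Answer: 502/95 ≈ 5.2842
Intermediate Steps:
A = -2 (A = 3 - 5 = -2)
S(E) = (-2 + E)/E (S(E) = (E - 2)/(E + 0) = (-2 + E)/E)
f = 89/19 (f = -89/(-19) = -89*(-1/19) = 89/19 ≈ 4.6842)
(f + S(5))*K(-9) = (89/19 + (-2 + 5)/5)*1 = (89/19 + (⅕)*3)*1 = (89/19 + ⅗)*1 = (502/95)*1 = 502/95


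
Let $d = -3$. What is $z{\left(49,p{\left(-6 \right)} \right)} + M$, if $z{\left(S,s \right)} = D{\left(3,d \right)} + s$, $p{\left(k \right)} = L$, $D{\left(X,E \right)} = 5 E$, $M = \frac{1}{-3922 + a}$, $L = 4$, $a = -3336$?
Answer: $- \frac{79839}{7258} \approx -11.0$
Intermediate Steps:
$M = - \frac{1}{7258}$ ($M = \frac{1}{-3922 - 3336} = \frac{1}{-7258} = - \frac{1}{7258} \approx -0.00013778$)
$p{\left(k \right)} = 4$
$z{\left(S,s \right)} = -15 + s$ ($z{\left(S,s \right)} = 5 \left(-3\right) + s = -15 + s$)
$z{\left(49,p{\left(-6 \right)} \right)} + M = \left(-15 + 4\right) - \frac{1}{7258} = -11 - \frac{1}{7258} = - \frac{79839}{7258}$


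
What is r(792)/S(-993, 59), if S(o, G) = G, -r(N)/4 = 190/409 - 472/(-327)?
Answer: -1020712/7890837 ≈ -0.12935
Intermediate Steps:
r(N) = -1020712/133743 (r(N) = -4*(190/409 - 472/(-327)) = -4*(190*(1/409) - 472*(-1/327)) = -4*(190/409 + 472/327) = -4*255178/133743 = -1020712/133743)
r(792)/S(-993, 59) = -1020712/133743/59 = -1020712/133743*1/59 = -1020712/7890837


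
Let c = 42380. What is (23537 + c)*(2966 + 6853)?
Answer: 647239023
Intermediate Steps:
(23537 + c)*(2966 + 6853) = (23537 + 42380)*(2966 + 6853) = 65917*9819 = 647239023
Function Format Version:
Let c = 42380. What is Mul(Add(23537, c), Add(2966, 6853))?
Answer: 647239023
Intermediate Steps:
Mul(Add(23537, c), Add(2966, 6853)) = Mul(Add(23537, 42380), Add(2966, 6853)) = Mul(65917, 9819) = 647239023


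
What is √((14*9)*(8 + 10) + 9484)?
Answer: 2*√2938 ≈ 108.41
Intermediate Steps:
√((14*9)*(8 + 10) + 9484) = √(126*18 + 9484) = √(2268 + 9484) = √11752 = 2*√2938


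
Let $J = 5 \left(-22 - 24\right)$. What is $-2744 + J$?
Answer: $-2974$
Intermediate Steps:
$J = -230$ ($J = 5 \left(-46\right) = -230$)
$-2744 + J = -2744 - 230 = -2974$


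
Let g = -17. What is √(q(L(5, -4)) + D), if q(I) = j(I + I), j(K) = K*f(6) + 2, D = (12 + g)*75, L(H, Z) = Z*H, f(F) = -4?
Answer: I*√213 ≈ 14.595*I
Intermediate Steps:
L(H, Z) = H*Z
D = -375 (D = (12 - 17)*75 = -5*75 = -375)
j(K) = 2 - 4*K (j(K) = K*(-4) + 2 = -4*K + 2 = 2 - 4*K)
q(I) = 2 - 8*I (q(I) = 2 - 4*(I + I) = 2 - 8*I)
√(q(L(5, -4)) + D) = √((2 - 40*(-4)) - 375) = √((2 - 8*(-20)) - 375) = √((2 + 160) - 375) = √(162 - 375) = √(-213) = I*√213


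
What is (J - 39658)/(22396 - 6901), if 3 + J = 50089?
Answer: 3476/5165 ≈ 0.67299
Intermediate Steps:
J = 50086 (J = -3 + 50089 = 50086)
(J - 39658)/(22396 - 6901) = (50086 - 39658)/(22396 - 6901) = 10428/15495 = 10428*(1/15495) = 3476/5165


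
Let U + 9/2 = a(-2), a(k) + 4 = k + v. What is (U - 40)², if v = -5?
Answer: 12321/4 ≈ 3080.3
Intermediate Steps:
a(k) = -9 + k (a(k) = -4 + (k - 5) = -4 + (-5 + k) = -9 + k)
U = -31/2 (U = -9/2 + (-9 - 2) = -9/2 - 11 = -31/2 ≈ -15.500)
(U - 40)² = (-31/2 - 40)² = (-111/2)² = 12321/4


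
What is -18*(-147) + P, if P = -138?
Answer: 2508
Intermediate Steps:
-18*(-147) + P = -18*(-147) - 138 = 2646 - 138 = 2508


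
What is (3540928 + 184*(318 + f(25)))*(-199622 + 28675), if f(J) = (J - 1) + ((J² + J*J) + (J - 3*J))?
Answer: -653813469232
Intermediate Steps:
f(J) = -1 - J + 2*J² (f(J) = (-1 + J) + ((J² + J²) - 2*J) = (-1 + J) + (2*J² - 2*J) = (-1 + J) + (-2*J + 2*J²) = -1 - J + 2*J²)
(3540928 + 184*(318 + f(25)))*(-199622 + 28675) = (3540928 + 184*(318 + (-1 - 1*25 + 2*25²)))*(-199622 + 28675) = (3540928 + 184*(318 + (-1 - 25 + 2*625)))*(-170947) = (3540928 + 184*(318 + (-1 - 25 + 1250)))*(-170947) = (3540928 + 184*(318 + 1224))*(-170947) = (3540928 + 184*1542)*(-170947) = (3540928 + 283728)*(-170947) = 3824656*(-170947) = -653813469232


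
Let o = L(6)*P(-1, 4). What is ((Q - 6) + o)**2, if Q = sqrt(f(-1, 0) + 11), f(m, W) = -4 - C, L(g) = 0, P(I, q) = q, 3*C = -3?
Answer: 44 - 24*sqrt(2) ≈ 10.059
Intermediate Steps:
C = -1 (C = (1/3)*(-3) = -1)
f(m, W) = -3 (f(m, W) = -4 - 1*(-1) = -4 + 1 = -3)
Q = 2*sqrt(2) (Q = sqrt(-3 + 11) = sqrt(8) = 2*sqrt(2) ≈ 2.8284)
o = 0 (o = 0*4 = 0)
((Q - 6) + o)**2 = ((2*sqrt(2) - 6) + 0)**2 = ((-6 + 2*sqrt(2)) + 0)**2 = (-6 + 2*sqrt(2))**2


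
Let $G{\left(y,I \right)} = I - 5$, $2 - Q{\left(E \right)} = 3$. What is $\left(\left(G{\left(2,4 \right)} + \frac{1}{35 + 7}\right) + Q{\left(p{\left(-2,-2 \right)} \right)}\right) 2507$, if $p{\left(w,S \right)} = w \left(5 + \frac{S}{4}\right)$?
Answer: $- \frac{208081}{42} \approx -4954.3$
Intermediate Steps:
$p{\left(w,S \right)} = w \left(5 + \frac{S}{4}\right)$ ($p{\left(w,S \right)} = w \left(5 + S \frac{1}{4}\right) = w \left(5 + \frac{S}{4}\right)$)
$Q{\left(E \right)} = -1$ ($Q{\left(E \right)} = 2 - 3 = -1$)
$G{\left(y,I \right)} = -5 + I$ ($G{\left(y,I \right)} = I - 5 = -5 + I$)
$\left(\left(G{\left(2,4 \right)} + \frac{1}{35 + 7}\right) + Q{\left(p{\left(-2,-2 \right)} \right)}\right) 2507 = \left(\left(\left(-5 + 4\right) + \frac{1}{35 + 7}\right) - 1\right) 2507 = \left(\left(-1 + \frac{1}{42}\right) - 1\right) 2507 = \left(- \frac{41}{42} - 1\right) 2507 = \left(- \frac{83}{42}\right) 2507 = - \frac{208081}{42}$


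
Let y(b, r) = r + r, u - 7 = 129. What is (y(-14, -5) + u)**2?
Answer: 15876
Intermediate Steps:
u = 136 (u = 7 + 129 = 136)
y(b, r) = 2*r
(y(-14, -5) + u)**2 = (2*(-5) + 136)**2 = (-10 + 136)**2 = 126**2 = 15876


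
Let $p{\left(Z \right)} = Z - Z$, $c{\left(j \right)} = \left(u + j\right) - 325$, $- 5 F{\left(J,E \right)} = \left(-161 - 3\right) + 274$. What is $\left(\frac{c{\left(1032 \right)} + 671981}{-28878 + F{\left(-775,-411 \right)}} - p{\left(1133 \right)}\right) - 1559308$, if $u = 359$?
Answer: $- \frac{2650863191}{1700} \approx -1.5593 \cdot 10^{6}$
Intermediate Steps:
$F{\left(J,E \right)} = -22$ ($F{\left(J,E \right)} = - \frac{\left(-161 - 3\right) + 274}{5} = - \frac{-164 + 274}{5} = \left(- \frac{1}{5}\right) 110 = -22$)
$c{\left(j \right)} = 34 + j$ ($c{\left(j \right)} = \left(359 + j\right) - 325 = 34 + j$)
$p{\left(Z \right)} = 0$
$\left(\frac{c{\left(1032 \right)} + 671981}{-28878 + F{\left(-775,-411 \right)}} - p{\left(1133 \right)}\right) - 1559308 = \left(\frac{\left(34 + 1032\right) + 671981}{-28878 - 22} - 0\right) - 1559308 = \left(\frac{1066 + 671981}{-28900} + 0\right) - 1559308 = \left(673047 \left(- \frac{1}{28900}\right) + 0\right) - 1559308 = \left(- \frac{39591}{1700} + 0\right) - 1559308 = - \frac{39591}{1700} - 1559308 = - \frac{2650863191}{1700}$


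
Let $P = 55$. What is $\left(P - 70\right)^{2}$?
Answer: $225$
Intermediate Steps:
$\left(P - 70\right)^{2} = \left(55 - 70\right)^{2} = \left(-15\right)^{2} = 225$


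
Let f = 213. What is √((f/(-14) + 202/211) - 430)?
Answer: 3*I*√430737510/2954 ≈ 21.077*I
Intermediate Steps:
√((f/(-14) + 202/211) - 430) = √((213/(-14) + 202/211) - 430) = √((213*(-1/14) + 202*(1/211)) - 430) = √((-213/14 + 202/211) - 430) = √(-42115/2954 - 430) = √(-1312335/2954) = 3*I*√430737510/2954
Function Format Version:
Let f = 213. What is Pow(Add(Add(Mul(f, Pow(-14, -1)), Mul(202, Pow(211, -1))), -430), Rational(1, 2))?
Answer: Mul(Rational(3, 2954), I, Pow(430737510, Rational(1, 2))) ≈ Mul(21.077, I)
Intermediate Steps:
Pow(Add(Add(Mul(f, Pow(-14, -1)), Mul(202, Pow(211, -1))), -430), Rational(1, 2)) = Pow(Add(Add(Mul(213, Pow(-14, -1)), Mul(202, Pow(211, -1))), -430), Rational(1, 2)) = Pow(Add(Add(Mul(213, Rational(-1, 14)), Mul(202, Rational(1, 211))), -430), Rational(1, 2)) = Pow(Add(Add(Rational(-213, 14), Rational(202, 211)), -430), Rational(1, 2)) = Pow(Add(Rational(-42115, 2954), -430), Rational(1, 2)) = Pow(Rational(-1312335, 2954), Rational(1, 2)) = Mul(Rational(3, 2954), I, Pow(430737510, Rational(1, 2)))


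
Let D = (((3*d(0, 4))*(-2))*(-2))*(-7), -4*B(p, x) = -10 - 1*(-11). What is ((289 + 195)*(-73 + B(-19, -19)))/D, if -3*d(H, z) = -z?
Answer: 35453/112 ≈ 316.54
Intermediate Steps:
d(H, z) = z/3 (d(H, z) = -(-1)*z/3 = z/3)
B(p, x) = -¼ (B(p, x) = -(-10 - 1*(-11))/4 = -(-10 + 11)/4 = -¼*1 = -¼)
D = -112 (D = (((3*((⅓)*4))*(-2))*(-2))*(-7) = (((3*(4/3))*(-2))*(-2))*(-7) = ((4*(-2))*(-2))*(-7) = -8*(-2)*(-7) = 16*(-7) = -112)
((289 + 195)*(-73 + B(-19, -19)))/D = ((289 + 195)*(-73 - ¼))/(-112) = (484*(-293/4))*(-1/112) = -35453*(-1/112) = 35453/112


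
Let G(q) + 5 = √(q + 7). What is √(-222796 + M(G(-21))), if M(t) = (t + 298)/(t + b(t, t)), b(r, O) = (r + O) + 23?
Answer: √((-1782075 - 668387*I*√14)/(8 + 3*I*√14)) ≈ 0.018 - 472.0*I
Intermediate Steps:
b(r, O) = 23 + O + r (b(r, O) = (O + r) + 23 = 23 + O + r)
G(q) = -5 + √(7 + q) (G(q) = -5 + √(q + 7) = -5 + √(7 + q))
M(t) = (298 + t)/(23 + 3*t) (M(t) = (t + 298)/(t + (23 + t + t)) = (298 + t)/(t + (23 + 2*t)) = (298 + t)/(23 + 3*t))
√(-222796 + M(G(-21))) = √(-222796 + (298 + (-5 + √(7 - 21)))/(23 + 3*(-5 + √(7 - 21)))) = √(-222796 + (298 + (-5 + √(-14)))/(23 + 3*(-5 + √(-14)))) = √(-222796 + (298 + (-5 + I*√14))/(23 + 3*(-5 + I*√14))) = √(-222796 + (293 + I*√14)/(23 + (-15 + 3*I*√14))) = √(-222796 + (293 + I*√14)/(8 + 3*I*√14))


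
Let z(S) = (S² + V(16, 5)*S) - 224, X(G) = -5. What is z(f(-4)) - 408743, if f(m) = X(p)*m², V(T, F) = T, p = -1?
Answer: -403847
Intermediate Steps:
f(m) = -5*m²
z(S) = -224 + S² + 16*S (z(S) = (S² + 16*S) - 224 = -224 + S² + 16*S)
z(f(-4)) - 408743 = (-224 + (-5*(-4)²)² + 16*(-5*(-4)²)) - 408743 = (-224 + (-5*16)² + 16*(-5*16)) - 408743 = (-224 + (-80)² + 16*(-80)) - 408743 = (-224 + 6400 - 1280) - 408743 = 4896 - 408743 = -403847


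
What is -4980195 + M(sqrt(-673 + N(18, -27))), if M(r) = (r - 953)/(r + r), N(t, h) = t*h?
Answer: -9960389/2 + 953*I*sqrt(1159)/2318 ≈ -4.9802e+6 + 13.997*I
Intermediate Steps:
N(t, h) = h*t
M(r) = (-953 + r)/(2*r) (M(r) = (-953 + r)/((2*r)) = (-953 + r)*(1/(2*r)) = (-953 + r)/(2*r))
-4980195 + M(sqrt(-673 + N(18, -27))) = -4980195 + (-953 + sqrt(-673 - 27*18))/(2*(sqrt(-673 - 27*18))) = -4980195 + (-953 + sqrt(-673 - 486))/(2*(sqrt(-673 - 486))) = -4980195 + (-953 + sqrt(-1159))/(2*(sqrt(-1159))) = -4980195 + (-953 + I*sqrt(1159))/(2*((I*sqrt(1159)))) = -4980195 + (-I*sqrt(1159)/1159)*(-953 + I*sqrt(1159))/2 = -4980195 - I*sqrt(1159)*(-953 + I*sqrt(1159))/2318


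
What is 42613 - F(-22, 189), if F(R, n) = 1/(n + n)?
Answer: 16107713/378 ≈ 42613.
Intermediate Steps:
F(R, n) = 1/(2*n)
42613 - F(-22, 189) = 42613 - 1/(2*189) = 42613 - 1*1/378 = 42613 - 1/378 = 16107713/378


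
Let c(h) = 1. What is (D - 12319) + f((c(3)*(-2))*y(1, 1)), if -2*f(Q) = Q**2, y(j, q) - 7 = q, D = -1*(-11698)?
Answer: -749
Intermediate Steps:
D = 11698
y(j, q) = 7 + q
f(Q) = -Q**2/2
(D - 12319) + f((c(3)*(-2))*y(1, 1)) = (11698 - 12319) - 4*(7 + 1)**2/2 = -621 - (-2*8)**2/2 = -621 - 1/2*(-16)**2 = -621 - 1/2*256 = -621 - 128 = -749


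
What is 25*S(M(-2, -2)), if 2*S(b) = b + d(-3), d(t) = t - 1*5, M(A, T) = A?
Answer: -125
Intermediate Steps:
d(t) = -5 + t (d(t) = t - 5 = -5 + t)
S(b) = -4 + b/2 (S(b) = (b + (-5 - 3))/2 = (b - 8)/2 = (-8 + b)/2 = -4 + b/2)
25*S(M(-2, -2)) = 25*(-4 + (1/2)*(-2)) = 25*(-4 - 1) = 25*(-5) = -125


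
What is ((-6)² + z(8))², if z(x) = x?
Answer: 1936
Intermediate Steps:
((-6)² + z(8))² = ((-6)² + 8)² = (36 + 8)² = 44² = 1936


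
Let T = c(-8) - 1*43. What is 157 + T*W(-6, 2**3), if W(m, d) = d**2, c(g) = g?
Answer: -3107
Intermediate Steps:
T = -51 (T = -8 - 1*43 = -8 - 43 = -51)
157 + T*W(-6, 2**3) = 157 - 51*(2**3)**2 = 157 - 51*8**2 = 157 - 51*64 = 157 - 3264 = -3107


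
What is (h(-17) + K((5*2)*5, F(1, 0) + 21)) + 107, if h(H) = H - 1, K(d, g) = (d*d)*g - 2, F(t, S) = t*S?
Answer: 52587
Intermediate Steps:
F(t, S) = S*t
K(d, g) = -2 + g*d² (K(d, g) = d²*g - 2 = g*d² - 2 = -2 + g*d²)
h(H) = -1 + H
(h(-17) + K((5*2)*5, F(1, 0) + 21)) + 107 = ((-1 - 17) + (-2 + (0*1 + 21)*((5*2)*5)²)) + 107 = (-18 + (-2 + (0 + 21)*(10*5)²)) + 107 = (-18 + (-2 + 21*50²)) + 107 = (-18 + (-2 + 21*2500)) + 107 = (-18 + (-2 + 52500)) + 107 = (-18 + 52498) + 107 = 52480 + 107 = 52587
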